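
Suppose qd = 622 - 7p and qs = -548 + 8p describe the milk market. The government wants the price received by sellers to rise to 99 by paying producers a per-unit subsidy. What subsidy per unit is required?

At a seller price of 99, quantity supplied is -548 + 8·99 = 244.
Buyers absorb 244 only when they pay pb with 622 − 7·pb = 244, i.e. pb = 54.
s = ps − pb = 99 − 54 = 45.

Required subsidy s = 45 per unit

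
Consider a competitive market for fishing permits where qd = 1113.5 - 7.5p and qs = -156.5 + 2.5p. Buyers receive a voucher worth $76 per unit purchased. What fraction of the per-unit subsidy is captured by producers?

Pre-subsidy: 1113.5 - 7.5p = -156.5 + 2.5p gives p* = 127, q* = 161.
With the rebate, buyers effectively pay pb = ps − 76, where ps is the price sellers receive.
Demand in terms of ps becomes qd = 1113.5 − 7.5(ps − 76) = 1683.5 - 7.5ps. Setting this equal to supply: 1683.5 - 7.5ps = -156.5 + 2.5ps, so ps = 184.
Buyers pay pb = 184 − 76 = 108; q' = -156.5 + 2.5·184 = 303.5.
Buyers' price falls by p* − pb = 127 − 108 = 19; sellers' price rises by ps − p* = 184 − 127 = 57.
So producers capture 57/76 = 0.75 of each unit of subsidy.

Producer share = 0.75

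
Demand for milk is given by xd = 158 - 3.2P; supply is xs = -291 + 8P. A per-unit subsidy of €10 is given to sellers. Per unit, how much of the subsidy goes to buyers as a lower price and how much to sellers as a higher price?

Pre-subsidy: 158 - 3.2P = -291 + 8P gives P* = 2245/56, x* = 208/7.
With the subsidy, sellers receive Ps = Pb + 10 for each unit, where Pb is the price buyers pay.
Supply in terms of Pb becomes xs = -291 + 8(Pb + 10) = -211 + 8Pb. Setting this equal to demand: 158 - 3.2Pb = -211 + 8Pb, so Pb = 1845/56.
Sellers receive Ps = 1845/56 + 10 = 2405/56; x' = 158 − 3.2·(1845/56) = 368/7.
Buyers' price falls by P* − Pb = 2245/56 − 1845/56 = 50/7; sellers' price rises by Ps − P* = 2405/56 − 2245/56 = 20/7.

Buyers gain 50/7 per unit; sellers gain 20/7 per unit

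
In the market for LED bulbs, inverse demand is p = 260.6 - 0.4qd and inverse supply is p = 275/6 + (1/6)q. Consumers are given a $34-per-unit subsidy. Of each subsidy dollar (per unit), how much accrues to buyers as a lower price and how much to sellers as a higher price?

Pre-subsidy: 260.6 - 0.4q = 275/6 + (1/6)q gives q* = 379 and p* = 109.
With the rebate, buyers effectively pay pb = ps − 34, where ps is the price sellers receive.
On the curves, pb = 260.6 - 0.4q and ps = 275/6 + (1/6)q; the wedge ps − pb = 34 gives 275/6 + (1/6)q − (260.6 - 0.4q) = 34, so q' = 439.
Then pb = 260.6 − 0.4·439 = 85 and ps = 275/6 + (1/6)·439 = 119.
Buyers' price falls by p* − pb = 109 − 85 = 24; sellers' price rises by ps − p* = 119 − 109 = 10.

Buyers gain $24 per unit; sellers gain $10 per unit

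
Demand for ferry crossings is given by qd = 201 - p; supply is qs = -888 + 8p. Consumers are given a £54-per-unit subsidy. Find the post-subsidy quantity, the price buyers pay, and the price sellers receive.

Pre-subsidy: 201 - p = -888 + 8p gives p* = 121, q* = 80.
With the rebate, buyers effectively pay pb = ps − 54, where ps is the price sellers receive.
Demand in terms of ps becomes qd = 201 − 1(ps − 54) = 255 - ps. Setting this equal to supply: 255 - ps = -888 + 8ps, so ps = 127.
Buyers pay pb = 127 − 54 = 73; q' = -888 + 8·127 = 128.

q' = 128; buyers pay £73; sellers receive £127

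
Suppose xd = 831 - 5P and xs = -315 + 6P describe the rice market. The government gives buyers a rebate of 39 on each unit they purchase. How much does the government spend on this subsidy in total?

Government cost = 178659/11

Pre-subsidy: 831 - 5P = -315 + 6P gives P* = 1146/11, x* = 3411/11.
With the rebate, buyers effectively pay Pb = Ps − 39, where Ps is the price sellers receive.
Demand in terms of Ps becomes xd = 831 − 5(Ps − 39) = 1026 - 5Ps. Setting this equal to supply: 1026 - 5Ps = -315 + 6Ps, so Ps = 1341/11.
Buyers pay Pb = 1341/11 − 39 = 912/11; x' = -315 + 6·(1341/11) = 4581/11.
Government outlay = subsidy × quantity = 39 × 4581/11 = 178659/11.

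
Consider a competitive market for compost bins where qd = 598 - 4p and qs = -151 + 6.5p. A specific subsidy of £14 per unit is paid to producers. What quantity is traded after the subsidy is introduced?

q' = 1042/3

Pre-subsidy: 598 - 4p = -151 + 6.5p gives p* = 214/3, q* = 938/3.
With the subsidy, sellers receive ps = pb + 14 for each unit, where pb is the price buyers pay.
Supply in terms of pb becomes qs = -151 + 6.5(pb + 14) = -60 + 6.5pb. Setting this equal to demand: 598 - 4pb = -60 + 6.5pb, so pb = 188/3.
Sellers receive ps = 188/3 + 14 = 230/3; q' = 598 − 4·(188/3) = 1042/3.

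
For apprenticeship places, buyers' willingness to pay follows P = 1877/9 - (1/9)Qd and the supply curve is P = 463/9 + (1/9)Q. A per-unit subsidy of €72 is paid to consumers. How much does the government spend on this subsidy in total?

Pre-subsidy: 1877/9 - (1/9)Q = 463/9 + (1/9)Q gives Q* = 707 and P* = 130.
With the rebate, buyers effectively pay Pb = Ps − 72, where Ps is the price sellers receive.
On the curves, Pb = 1877/9 - (1/9)Q and Ps = 463/9 + (1/9)Q; the wedge Ps − Pb = 72 gives 463/9 + (1/9)Q − (1877/9 - (1/9)Q) = 72, so Q' = 1031.
Then Pb = 1877/9 − (1/9)·1031 = 94 and Ps = 463/9 + (1/9)·1031 = 166.
Government outlay = subsidy × quantity = 72 × 1031 = 74232.

Government cost = €74232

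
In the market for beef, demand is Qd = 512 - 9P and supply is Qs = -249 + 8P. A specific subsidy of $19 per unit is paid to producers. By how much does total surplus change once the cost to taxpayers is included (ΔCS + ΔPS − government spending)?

Net change in total surplus = -12996/17

Pre-subsidy: 512 - 9P = -249 + 8P gives P* = 761/17, Q* = 1855/17.
With the subsidy, sellers receive Ps = Pb + 19 for each unit, where Pb is the price buyers pay.
Supply in terms of Pb becomes Qs = -249 + 8(Pb + 19) = -97 + 8Pb. Setting this equal to demand: 512 - 9Pb = -97 + 8Pb, so Pb = 609/17.
Sellers receive Ps = 609/17 + 19 = 932/17; Q' = 512 − 9·(609/17) = 3223/17.
ΔCS = ½(1855/17 + 3223/17)(761/17 − 609/17) = 385928/289; ΔPS = ½(1855/17 + 3223/17)(932/17 − 761/17) = 434169/289.
Government spending = 19 × 3223/17 = 61237/17.
Net change = 385928/289 + 434169/289 − 61237/17 = -12996/17. The loss equals the DWL triangle ½·19·1368/17.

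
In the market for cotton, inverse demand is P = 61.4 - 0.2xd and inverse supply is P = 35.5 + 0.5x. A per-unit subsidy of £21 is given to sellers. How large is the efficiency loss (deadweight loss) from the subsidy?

Pre-subsidy: 61.4 - 0.2x = 35.5 + 0.5x gives x* = 37 and P* = 54.
With the subsidy, sellers receive Ps = Pb + 21 for each unit, where Pb is the price buyers pay.
On the curves, Pb = 61.4 - 0.2x and Ps = 35.5 + 0.5x; the wedge Ps − Pb = 21 gives 35.5 + 0.5x − (61.4 - 0.2x) = 21, so x' = 67.
Then Pb = 61.4 − 0.2·67 = 48 and Ps = 35.5 + 0.5·67 = 69.
The subsidy expands output by 67 − 37 = 30 past the efficient level; on those units the gap between marginal cost and willingness to pay runs from 0 up to 21.
DWL = ½ × 21 × 30 = 315.

Deadweight loss = £315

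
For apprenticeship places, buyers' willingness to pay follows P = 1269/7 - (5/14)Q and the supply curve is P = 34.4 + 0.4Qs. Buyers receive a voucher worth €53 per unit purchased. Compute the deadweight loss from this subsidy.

Deadweight loss = €1855

Pre-subsidy: 1269/7 - (5/14)Q = 34.4 + 0.4Q gives Q* = 194 and P* = 112.
With the rebate, buyers effectively pay Pb = Ps − 53, where Ps is the price sellers receive.
On the curves, Pb = 1269/7 - (5/14)Q and Ps = 34.4 + 0.4Q; the wedge Ps − Pb = 53 gives 34.4 + 0.4Q − (1269/7 - (5/14)Q) = 53, so Q' = 264.
Then Pb = 1269/7 − (5/14)·264 = 87 and Ps = 34.4 + 0.4·264 = 140.
The subsidy expands output by 264 − 194 = 70 past the efficient level; on those units the gap between marginal cost and willingness to pay runs from 0 up to 53.
DWL = ½ × 53 × 70 = 1855.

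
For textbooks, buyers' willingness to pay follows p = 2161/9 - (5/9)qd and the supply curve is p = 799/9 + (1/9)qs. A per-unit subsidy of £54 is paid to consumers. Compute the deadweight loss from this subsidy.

Pre-subsidy: 2161/9 - (5/9)q = 799/9 + (1/9)q gives q* = 227 and p* = 114.
With the rebate, buyers effectively pay pb = ps − 54, where ps is the price sellers receive.
On the curves, pb = 2161/9 - (5/9)q and ps = 799/9 + (1/9)q; the wedge ps − pb = 54 gives 799/9 + (1/9)q − (2161/9 - (5/9)q) = 54, so q' = 308.
Then pb = 2161/9 − (5/9)·308 = 69 and ps = 799/9 + (1/9)·308 = 123.
The subsidy expands output by 308 − 227 = 81 past the efficient level; on those units the gap between marginal cost and willingness to pay runs from 0 up to 54.
DWL = ½ × 54 × 81 = 2187.

Deadweight loss = £2187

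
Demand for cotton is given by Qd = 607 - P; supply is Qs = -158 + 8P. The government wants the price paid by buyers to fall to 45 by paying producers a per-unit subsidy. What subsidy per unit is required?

Required subsidy s = 45 per unit

At a buyer price of 45, quantity demanded is 607 − 1·45 = 562.
Sellers supply 562 only when they receive Ps with -158 + 8·Ps = 562, i.e. Ps = 90.
s = Ps − Pb = 90 − 45 = 45.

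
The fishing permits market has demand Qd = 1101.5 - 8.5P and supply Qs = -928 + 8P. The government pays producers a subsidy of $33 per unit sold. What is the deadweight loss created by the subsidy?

Pre-subsidy: 1101.5 - 8.5P = -928 + 8P gives P* = 123, Q* = 56.
With the subsidy, sellers receive Ps = Pb + 33 for each unit, where Pb is the price buyers pay.
Supply in terms of Pb becomes Qs = -928 + 8(Pb + 33) = -664 + 8Pb. Setting this equal to demand: 1101.5 - 8.5Pb = -664 + 8Pb, so Pb = 107.
Sellers receive Ps = 107 + 33 = 140; Q' = 1101.5 − 8.5·107 = 192.
The subsidy expands output by 192 − 56 = 136 past the efficient level; on those units the gap between marginal cost and willingness to pay runs from 0 up to 33.
DWL = ½ × 33 × 136 = 2244.

Deadweight loss = $2244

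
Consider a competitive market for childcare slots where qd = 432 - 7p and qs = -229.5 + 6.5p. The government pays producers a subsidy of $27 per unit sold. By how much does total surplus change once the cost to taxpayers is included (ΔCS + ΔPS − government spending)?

Pre-subsidy: 432 - 7p = -229.5 + 6.5p gives p* = 49, q* = 89.
With the subsidy, sellers receive ps = pb + 27 for each unit, where pb is the price buyers pay.
Supply in terms of pb becomes qs = -229.5 + 6.5(pb + 27) = -54 + 6.5pb. Setting this equal to demand: 432 - 7pb = -54 + 6.5pb, so pb = 36.
Sellers receive ps = 36 + 27 = 63; q' = 432 − 7·36 = 180.
ΔCS = ½(89 + 180)(49 − 36) = 1748.5; ΔPS = ½(89 + 180)(63 − 49) = 1883.
Government spending = 27 × 180 = 4860.
Net change = 1748.5 + 1883 − 4860 = -1228.5. The loss equals the DWL triangle ½·27·91.

Net change in total surplus = -$1228.5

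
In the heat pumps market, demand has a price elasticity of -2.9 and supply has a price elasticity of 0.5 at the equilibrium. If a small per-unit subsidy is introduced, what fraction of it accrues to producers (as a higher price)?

For a small subsidy around the equilibrium, the benefit split depends on the relative slopes, which at a point are proportional to the elasticities.
Buyer share = εs/(εs + |εd|) = 0.5/(0.5 + 2.9) = 5/34; seller share = |εd|/(εs + |εd|) = 29/34.
So producers capture 29/34 of the subsidy.

Producer share = 29/34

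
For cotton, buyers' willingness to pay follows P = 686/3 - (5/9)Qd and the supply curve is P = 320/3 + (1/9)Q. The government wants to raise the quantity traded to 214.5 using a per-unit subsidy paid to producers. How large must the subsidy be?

Required subsidy s = 21 per unit

At Q = 214.5, from the demand curve buyers pay Pb = 686/3 − (5/9)·214.5 = 109.5; from the supply curve sellers need Ps = 320/3 + (1/9)·214.5 = 130.5.
The subsidy must fill the gap: s = Ps − Pb = 130.5 − 109.5 = 21.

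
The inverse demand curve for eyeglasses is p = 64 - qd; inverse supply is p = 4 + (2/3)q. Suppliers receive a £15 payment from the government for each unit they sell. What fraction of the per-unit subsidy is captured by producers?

Pre-subsidy: 64 - q = 4 + (2/3)q gives q* = 36 and p* = 28.
With the subsidy, sellers receive ps = pb + 15 for each unit, where pb is the price buyers pay.
On the curves, pb = 64 - q and ps = 4 + (2/3)q; the wedge ps − pb = 15 gives 4 + (2/3)q − (64 - q) = 15, so q' = 45.
Then pb = 64 − 1·45 = 19 and ps = 4 + (2/3)·45 = 34.
Buyers' price falls by p* − pb = 28 − 19 = 9; sellers' price rises by ps − p* = 34 − 28 = 6.
So producers capture 6/15 = 0.4 of each unit of subsidy.

Producer share = 0.4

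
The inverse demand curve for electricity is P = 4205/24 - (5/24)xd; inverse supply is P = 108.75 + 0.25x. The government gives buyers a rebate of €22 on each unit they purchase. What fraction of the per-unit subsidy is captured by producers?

Pre-subsidy: 4205/24 - (5/24)x = 108.75 + 0.25x gives x* = 145 and P* = 145.
With the rebate, buyers effectively pay Pb = Ps − 22, where Ps is the price sellers receive.
On the curves, Pb = 4205/24 - (5/24)x and Ps = 108.75 + 0.25x; the wedge Ps − Pb = 22 gives 108.75 + 0.25x − (4205/24 - (5/24)x) = 22, so x' = 193.
Then Pb = 4205/24 − (5/24)·193 = 135 and Ps = 108.75 + 0.25·193 = 157.
Buyers' price falls by P* − Pb = 145 − 135 = 10; sellers' price rises by Ps − P* = 157 − 145 = 12.
So producers capture 12/22 = 6/11 of each unit of subsidy.

Producer share = 6/11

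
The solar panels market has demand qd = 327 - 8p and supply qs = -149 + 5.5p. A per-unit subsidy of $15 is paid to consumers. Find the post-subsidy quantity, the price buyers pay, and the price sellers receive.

Pre-subsidy: 327 - 8p = -149 + 5.5p gives p* = 952/27, q* = 1213/27.
With the rebate, buyers effectively pay pb = ps − 15, where ps is the price sellers receive.
Demand in terms of ps becomes qd = 327 − 8(ps − 15) = 447 - 8ps. Setting this equal to supply: 447 - 8ps = -149 + 5.5ps, so ps = 1192/27.
Buyers pay pb = 1192/27 − 15 = 787/27; q' = -149 + 5.5·(1192/27) = 2533/27.

q' = 2533/27; buyers pay 787/27; sellers receive 1192/27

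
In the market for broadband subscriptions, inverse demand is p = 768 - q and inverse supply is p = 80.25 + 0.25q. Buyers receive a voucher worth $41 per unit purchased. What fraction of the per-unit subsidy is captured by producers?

Producer share = 0.2

Pre-subsidy: 768 - q = 80.25 + 0.25q gives q* = 550.2 and p* = 217.8.
With the rebate, buyers effectively pay pb = ps − 41, where ps is the price sellers receive.
On the curves, pb = 768 - q and ps = 80.25 + 0.25q; the wedge ps − pb = 41 gives 80.25 + 0.25q − (768 - q) = 41, so q' = 583.
Then pb = 768 − 1·583 = 185 and ps = 80.25 + 0.25·583 = 226.
Buyers' price falls by p* − pb = 217.8 − 185 = 32.8; sellers' price rises by ps − p* = 226 − 217.8 = 8.2.
So producers capture 8.2/41 = 0.2 of each unit of subsidy.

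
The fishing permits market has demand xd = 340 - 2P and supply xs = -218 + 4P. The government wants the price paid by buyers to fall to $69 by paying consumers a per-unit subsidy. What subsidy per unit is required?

At a buyer price of 69, quantity demanded is 340 − 2·69 = 202.
Sellers supply 202 only when they receive Ps with -218 + 4·Ps = 202, i.e. Ps = 105.
s = Ps − Pb = 105 − 69 = 36.

Required subsidy s = $36 per unit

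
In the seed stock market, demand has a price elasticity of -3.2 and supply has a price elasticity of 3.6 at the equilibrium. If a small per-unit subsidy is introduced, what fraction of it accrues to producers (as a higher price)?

For a small subsidy around the equilibrium, the benefit split depends on the relative slopes, which at a point are proportional to the elasticities.
Buyer share = εs/(εs + |εd|) = 3.6/(3.6 + 3.2) = 9/17; seller share = |εd|/(εs + |εd|) = 8/17.
So producers capture 8/17 of the subsidy.

Producer share = 8/17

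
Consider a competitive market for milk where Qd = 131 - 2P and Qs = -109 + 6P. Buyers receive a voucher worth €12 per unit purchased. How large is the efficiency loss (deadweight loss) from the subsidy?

Deadweight loss = €108

Pre-subsidy: 131 - 2P = -109 + 6P gives P* = 30, Q* = 71.
With the rebate, buyers effectively pay Pb = Ps − 12, where Ps is the price sellers receive.
Demand in terms of Ps becomes Qd = 131 − 2(Ps − 12) = 155 - 2Ps. Setting this equal to supply: 155 - 2Ps = -109 + 6Ps, so Ps = 33.
Buyers pay Pb = 33 − 12 = 21; Q' = -109 + 6·33 = 89.
The subsidy expands output by 89 − 71 = 18 past the efficient level; on those units the gap between marginal cost and willingness to pay runs from 0 up to 12.
DWL = ½ × 12 × 18 = 108.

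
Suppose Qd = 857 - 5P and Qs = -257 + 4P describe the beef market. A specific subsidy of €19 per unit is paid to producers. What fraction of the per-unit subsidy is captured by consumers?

Pre-subsidy: 857 - 5P = -257 + 4P gives P* = 1114/9, Q* = 2143/9.
With the subsidy, sellers receive Ps = Pb + 19 for each unit, where Pb is the price buyers pay.
Supply in terms of Pb becomes Qs = -257 + 4(Pb + 19) = -181 + 4Pb. Setting this equal to demand: 857 - 5Pb = -181 + 4Pb, so Pb = 346/3.
Sellers receive Ps = 346/3 + 19 = 403/3; Q' = 857 − 5·(346/3) = 841/3.
Buyers' price falls by P* − Pb = 1114/9 − 346/3 = 76/9; sellers' price rises by Ps − P* = 403/3 − 1114/9 = 95/9.
So consumers capture (76/9)/19 = 4/9 of each unit of subsidy.

Consumer share = 4/9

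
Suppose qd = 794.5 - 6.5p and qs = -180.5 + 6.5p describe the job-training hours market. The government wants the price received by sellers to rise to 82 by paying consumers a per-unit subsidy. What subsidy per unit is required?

At a seller price of 82, quantity supplied is -180.5 + 6.5·82 = 352.5.
Buyers absorb 352.5 only when they pay pb with 794.5 − 6.5·pb = 352.5, i.e. pb = 68.
s = ps − pb = 82 − 68 = 14.

Required subsidy s = 14 per unit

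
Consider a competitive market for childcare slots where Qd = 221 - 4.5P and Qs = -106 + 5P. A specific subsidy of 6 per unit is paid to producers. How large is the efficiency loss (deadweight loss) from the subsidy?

Deadweight loss = 810/19

Pre-subsidy: 221 - 4.5P = -106 + 5P gives P* = 654/19, Q* = 1256/19.
With the subsidy, sellers receive Ps = Pb + 6 for each unit, where Pb is the price buyers pay.
Supply in terms of Pb becomes Qs = -106 + 5(Pb + 6) = -76 + 5Pb. Setting this equal to demand: 221 - 4.5Pb = -76 + 5Pb, so Pb = 594/19.
Sellers receive Ps = 594/19 + 6 = 708/19; Q' = 221 − 4.5·(594/19) = 1526/19.
The subsidy expands output by 1526/19 − 1256/19 = 270/19 past the efficient level; on those units the gap between marginal cost and willingness to pay runs from 0 up to 6.
DWL = ½ × 6 × 270/19 = 810/19.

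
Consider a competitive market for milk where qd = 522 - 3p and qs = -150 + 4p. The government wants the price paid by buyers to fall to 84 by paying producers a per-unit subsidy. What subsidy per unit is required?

Required subsidy s = 21 per unit

At a buyer price of 84, quantity demanded is 522 − 3·84 = 270.
Sellers supply 270 only when they receive ps with -150 + 4·ps = 270, i.e. ps = 105.
s = ps − pb = 105 − 84 = 21.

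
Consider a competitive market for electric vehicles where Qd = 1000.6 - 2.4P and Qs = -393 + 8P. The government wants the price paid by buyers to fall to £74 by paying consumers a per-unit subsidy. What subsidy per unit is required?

At a buyer price of 74, quantity demanded is 1000.6 − 2.4·74 = 823.
Sellers supply 823 only when they receive Ps with -393 + 8·Ps = 823, i.e. Ps = 152.
s = Ps − Pb = 152 − 74 = 78.

Required subsidy s = £78 per unit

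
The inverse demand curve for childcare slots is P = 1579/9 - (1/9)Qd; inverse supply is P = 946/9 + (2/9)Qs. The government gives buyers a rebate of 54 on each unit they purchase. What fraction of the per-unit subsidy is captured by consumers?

Consumer share = 1/3

Pre-subsidy: 1579/9 - (1/9)Q = 946/9 + (2/9)Q gives Q* = 211 and P* = 152.
With the rebate, buyers effectively pay Pb = Ps − 54, where Ps is the price sellers receive.
On the curves, Pb = 1579/9 - (1/9)Q and Ps = 946/9 + (2/9)Q; the wedge Ps − Pb = 54 gives 946/9 + (2/9)Q − (1579/9 - (1/9)Q) = 54, so Q' = 373.
Then Pb = 1579/9 − (1/9)·373 = 134 and Ps = 946/9 + (2/9)·373 = 188.
Buyers' price falls by P* − Pb = 152 − 134 = 18; sellers' price rises by Ps − P* = 188 − 152 = 36.
So consumers capture 18/54 = 1/3 of each unit of subsidy.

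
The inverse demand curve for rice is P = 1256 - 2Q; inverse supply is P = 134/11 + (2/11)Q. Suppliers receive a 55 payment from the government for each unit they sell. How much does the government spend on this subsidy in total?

Government cost = 785785/24

Pre-subsidy: 1256 - 2Q = 134/11 + (2/11)Q gives Q* = 6841/12 and P* = 695/6.
With the subsidy, sellers receive Ps = Pb + 55 for each unit, where Pb is the price buyers pay.
On the curves, Pb = 1256 - 2Q and Ps = 134/11 + (2/11)Q; the wedge Ps − Pb = 55 gives 134/11 + (2/11)Q − (1256 - 2Q) = 55, so Q' = 14287/24.
Then Pb = 1256 − 2·(14287/24) = 785/12 and Ps = 134/11 + (2/11)·(14287/24) = 1445/12.
Government outlay = subsidy × quantity = 55 × 14287/24 = 785785/24.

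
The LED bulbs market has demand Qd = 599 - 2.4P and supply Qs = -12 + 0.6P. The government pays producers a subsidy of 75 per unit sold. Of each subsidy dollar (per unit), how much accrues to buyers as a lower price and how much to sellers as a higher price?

Pre-subsidy: 599 - 2.4P = -12 + 0.6P gives P* = 611/3, Q* = 110.2.
With the subsidy, sellers receive Ps = Pb + 75 for each unit, where Pb is the price buyers pay.
Supply in terms of Pb becomes Qs = -12 + 0.6(Pb + 75) = 33 + 0.6Pb. Setting this equal to demand: 599 - 2.4Pb = 33 + 0.6Pb, so Pb = 566/3.
Sellers receive Ps = 566/3 + 75 = 791/3; Q' = 599 − 2.4·(566/3) = 146.2.
Buyers' price falls by P* − Pb = 611/3 − 566/3 = 15; sellers' price rises by Ps − P* = 791/3 − 611/3 = 60.

Buyers gain 15 per unit; sellers gain 60 per unit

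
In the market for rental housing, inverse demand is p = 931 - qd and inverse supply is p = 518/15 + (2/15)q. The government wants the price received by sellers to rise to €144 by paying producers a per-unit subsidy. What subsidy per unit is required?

Required subsidy s = €34 per unit

At a seller price of 144, quantity supplied is -259 + 7.5·144 = 821.
Buyers absorb 821 only when they pay pb = 931 − 1·821 = 110.
s = ps − pb = 144 − 110 = 34.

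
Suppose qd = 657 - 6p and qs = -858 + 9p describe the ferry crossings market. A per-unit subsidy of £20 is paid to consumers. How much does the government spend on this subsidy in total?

Government cost = £2460

Pre-subsidy: 657 - 6p = -858 + 9p gives p* = 101, q* = 51.
With the rebate, buyers effectively pay pb = ps − 20, where ps is the price sellers receive.
Demand in terms of ps becomes qd = 657 − 6(ps − 20) = 777 - 6ps. Setting this equal to supply: 777 - 6ps = -858 + 9ps, so ps = 109.
Buyers pay pb = 109 − 20 = 89; q' = -858 + 9·109 = 123.
Government outlay = subsidy × quantity = 20 × 123 = 2460.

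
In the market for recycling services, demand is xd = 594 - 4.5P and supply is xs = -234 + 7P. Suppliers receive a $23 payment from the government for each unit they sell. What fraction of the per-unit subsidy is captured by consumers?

Consumer share = 14/23

Pre-subsidy: 594 - 4.5P = -234 + 7P gives P* = 72, x* = 270.
With the subsidy, sellers receive Ps = Pb + 23 for each unit, where Pb is the price buyers pay.
Supply in terms of Pb becomes xs = -234 + 7(Pb + 23) = -73 + 7Pb. Setting this equal to demand: 594 - 4.5Pb = -73 + 7Pb, so Pb = 58.
Sellers receive Ps = 58 + 23 = 81; x' = 594 − 4.5·58 = 333.
Buyers' price falls by P* − Pb = 72 − 58 = 14; sellers' price rises by Ps − P* = 81 − 72 = 9.
So consumers capture 14/23 = 14/23 of each unit of subsidy.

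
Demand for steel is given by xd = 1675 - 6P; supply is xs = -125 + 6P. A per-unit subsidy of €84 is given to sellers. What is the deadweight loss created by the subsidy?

Pre-subsidy: 1675 - 6P = -125 + 6P gives P* = 150, x* = 775.
With the subsidy, sellers receive Ps = Pb + 84 for each unit, where Pb is the price buyers pay.
Supply in terms of Pb becomes xs = -125 + 6(Pb + 84) = 379 + 6Pb. Setting this equal to demand: 1675 - 6Pb = 379 + 6Pb, so Pb = 108.
Sellers receive Ps = 108 + 84 = 192; x' = 1675 − 6·108 = 1027.
The subsidy expands output by 1027 − 775 = 252 past the efficient level; on those units the gap between marginal cost and willingness to pay runs from 0 up to 84.
DWL = ½ × 84 × 252 = 10584.

Deadweight loss = €10584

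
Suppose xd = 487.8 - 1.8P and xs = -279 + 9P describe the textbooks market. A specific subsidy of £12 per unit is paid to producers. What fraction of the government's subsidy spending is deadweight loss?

DWL / government spending = 1/42

Pre-subsidy: 487.8 - 1.8P = -279 + 9P gives P* = 71, x* = 360.
With the subsidy, sellers receive Ps = Pb + 12 for each unit, where Pb is the price buyers pay.
Supply in terms of Pb becomes xs = -279 + 9(Pb + 12) = -171 + 9Pb. Setting this equal to demand: 487.8 - 1.8Pb = -171 + 9Pb, so Pb = 61.
Sellers receive Ps = 61 + 12 = 73; x' = 487.8 − 1.8·61 = 378.
ΔCS = ½(360 + 378)(71 − 61) = 3690; ΔPS = ½(360 + 378)(73 − 71) = 738.
Government spending = 12 × 378 = 4536.
DWL = ½ × 12 × (378 − 360) = 108; fraction = 108 / 4536 = 1/42.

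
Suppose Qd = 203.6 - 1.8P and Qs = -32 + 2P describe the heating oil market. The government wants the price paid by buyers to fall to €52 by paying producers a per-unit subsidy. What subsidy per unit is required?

Required subsidy s = €19 per unit

At a buyer price of 52, quantity demanded is 203.6 − 1.8·52 = 110.
Sellers supply 110 only when they receive Ps with -32 + 2·Ps = 110, i.e. Ps = 71.
s = Ps − Pb = 71 − 52 = 19.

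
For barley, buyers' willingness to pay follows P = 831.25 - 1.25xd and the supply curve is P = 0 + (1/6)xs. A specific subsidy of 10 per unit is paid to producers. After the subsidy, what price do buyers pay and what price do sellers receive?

Pre-subsidy: 831.25 - 1.25x = 0 + (1/6)x gives x* = 9975/17 and P* = 3325/34.
With the subsidy, sellers receive Ps = Pb + 10 for each unit, where Pb is the price buyers pay.
On the curves, Pb = 831.25 - 1.25x and Ps = 0 + (1/6)x; the wedge Ps − Pb = 10 gives 0 + (1/6)x − (831.25 - 1.25x) = 10, so x' = 10095/17.
Then Pb = 831.25 − 1.25·(10095/17) = 3025/34 and Ps = 0 + (1/6)·(10095/17) = 3365/34.

Buyers pay 3025/34; sellers receive 3365/34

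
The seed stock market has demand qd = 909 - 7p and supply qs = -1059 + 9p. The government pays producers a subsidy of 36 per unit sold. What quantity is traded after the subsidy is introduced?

q' = 189.75

Pre-subsidy: 909 - 7p = -1059 + 9p gives p* = 123, q* = 48.
With the subsidy, sellers receive ps = pb + 36 for each unit, where pb is the price buyers pay.
Supply in terms of pb becomes qs = -1059 + 9(pb + 36) = -735 + 9pb. Setting this equal to demand: 909 - 7pb = -735 + 9pb, so pb = 102.75.
Sellers receive ps = 102.75 + 36 = 138.75; q' = 909 − 7·102.75 = 189.75.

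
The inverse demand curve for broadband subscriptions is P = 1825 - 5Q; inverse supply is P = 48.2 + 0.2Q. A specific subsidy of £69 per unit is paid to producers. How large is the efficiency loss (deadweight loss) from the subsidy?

Pre-subsidy: 1825 - 5Q = 48.2 + 0.2Q gives Q* = 4442/13 and P* = 1515/13.
With the subsidy, sellers receive Ps = Pb + 69 for each unit, where Pb is the price buyers pay.
On the curves, Pb = 1825 - 5Q and Ps = 48.2 + 0.2Q; the wedge Ps − Pb = 69 gives 48.2 + 0.2Q − (1825 - 5Q) = 69, so Q' = 9229/26.
Then Pb = 1825 − 5·(9229/26) = 1305/26 and Ps = 48.2 + 0.2·(9229/26) = 3099/26.
The subsidy expands output by 9229/26 − 4442/13 = 345/26 past the efficient level; on those units the gap between marginal cost and willingness to pay runs from 0 up to 69.
DWL = ½ × 69 × 345/26 = 23805/52.

Deadweight loss = 23805/52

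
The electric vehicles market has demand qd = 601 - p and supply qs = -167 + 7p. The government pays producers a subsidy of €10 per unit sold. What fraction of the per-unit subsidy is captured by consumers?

Consumer share = 0.875

Pre-subsidy: 601 - p = -167 + 7p gives p* = 96, q* = 505.
With the subsidy, sellers receive ps = pb + 10 for each unit, where pb is the price buyers pay.
Supply in terms of pb becomes qs = -167 + 7(pb + 10) = -97 + 7pb. Setting this equal to demand: 601 - pb = -97 + 7pb, so pb = 87.25.
Sellers receive ps = 87.25 + 10 = 97.25; q' = 601 − 1·87.25 = 513.75.
Buyers' price falls by p* − pb = 96 − 87.25 = 8.75; sellers' price rises by ps − p* = 97.25 − 96 = 1.25.
So consumers capture 8.75/10 = 0.875 of each unit of subsidy.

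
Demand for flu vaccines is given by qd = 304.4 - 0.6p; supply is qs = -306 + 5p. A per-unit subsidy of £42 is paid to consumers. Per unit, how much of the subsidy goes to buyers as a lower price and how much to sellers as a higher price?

Pre-subsidy: 304.4 - 0.6p = -306 + 5p gives p* = 109, q* = 239.
With the rebate, buyers effectively pay pb = ps − 42, where ps is the price sellers receive.
Demand in terms of ps becomes qd = 304.4 − 0.6(ps − 42) = 329.6 - 0.6ps. Setting this equal to supply: 329.6 - 0.6ps = -306 + 5ps, so ps = 113.5.
Buyers pay pb = 113.5 − 42 = 71.5; q' = -306 + 5·113.5 = 261.5.
Buyers' price falls by p* − pb = 109 − 71.5 = 37.5; sellers' price rises by ps − p* = 113.5 − 109 = 4.5.

Buyers gain £37.5 per unit; sellers gain £4.5 per unit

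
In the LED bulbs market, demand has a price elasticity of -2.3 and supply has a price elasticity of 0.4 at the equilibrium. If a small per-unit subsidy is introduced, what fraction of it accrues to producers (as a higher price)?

Producer share = 23/27

For a small subsidy around the equilibrium, the benefit split depends on the relative slopes, which at a point are proportional to the elasticities.
Buyer share = εs/(εs + |εd|) = 0.4/(0.4 + 2.3) = 4/27; seller share = |εd|/(εs + |εd|) = 23/27.
So producers capture 23/27 of the subsidy.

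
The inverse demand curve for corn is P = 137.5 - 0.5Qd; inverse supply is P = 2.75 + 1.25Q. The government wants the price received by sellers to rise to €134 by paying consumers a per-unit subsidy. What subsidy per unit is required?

Required subsidy s = €49 per unit

At a seller price of 134, quantity supplied is -2.2 + 0.8·134 = 105.
Buyers absorb 105 only when they pay Pb = 137.5 − 0.5·105 = 85.
s = Ps − Pb = 134 − 85 = 49.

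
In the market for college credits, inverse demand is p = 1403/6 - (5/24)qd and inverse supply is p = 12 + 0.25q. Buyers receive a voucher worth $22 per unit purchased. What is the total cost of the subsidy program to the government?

Government cost = $11704

Pre-subsidy: 1403/6 - (5/24)q = 12 + 0.25q gives q* = 484 and p* = 133.
With the rebate, buyers effectively pay pb = ps − 22, where ps is the price sellers receive.
On the curves, pb = 1403/6 - (5/24)q and ps = 12 + 0.25q; the wedge ps − pb = 22 gives 12 + 0.25q − (1403/6 - (5/24)q) = 22, so q' = 532.
Then pb = 1403/6 − (5/24)·532 = 123 and ps = 12 + 0.25·532 = 145.
Government outlay = subsidy × quantity = 22 × 532 = 11704.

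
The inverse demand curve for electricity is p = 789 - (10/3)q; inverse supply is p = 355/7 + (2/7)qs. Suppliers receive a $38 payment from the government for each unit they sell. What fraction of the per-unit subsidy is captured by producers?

Pre-subsidy: 789 - (10/3)q = 355/7 + (2/7)q gives q* = 204 and p* = 109.
With the subsidy, sellers receive ps = pb + 38 for each unit, where pb is the price buyers pay.
On the curves, pb = 789 - (10/3)q and ps = 355/7 + (2/7)q; the wedge ps − pb = 38 gives 355/7 + (2/7)q − (789 - (10/3)q) = 38, so q' = 214.5.
Then pb = 789 − (10/3)·214.5 = 74 and ps = 355/7 + (2/7)·214.5 = 112.
Buyers' price falls by p* − pb = 109 − 74 = 35; sellers' price rises by ps − p* = 112 − 109 = 3.
So producers capture 3/38 = 3/38 of each unit of subsidy.

Producer share = 3/38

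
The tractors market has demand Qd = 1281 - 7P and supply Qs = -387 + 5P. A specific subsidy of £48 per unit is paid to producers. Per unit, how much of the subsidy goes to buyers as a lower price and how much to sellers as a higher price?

Buyers gain £20 per unit; sellers gain £28 per unit

Pre-subsidy: 1281 - 7P = -387 + 5P gives P* = 139, Q* = 308.
With the subsidy, sellers receive Ps = Pb + 48 for each unit, where Pb is the price buyers pay.
Supply in terms of Pb becomes Qs = -387 + 5(Pb + 48) = -147 + 5Pb. Setting this equal to demand: 1281 - 7Pb = -147 + 5Pb, so Pb = 119.
Sellers receive Ps = 119 + 48 = 167; Q' = 1281 − 7·119 = 448.
Buyers' price falls by P* − Pb = 139 − 119 = 20; sellers' price rises by Ps − P* = 167 − 139 = 28.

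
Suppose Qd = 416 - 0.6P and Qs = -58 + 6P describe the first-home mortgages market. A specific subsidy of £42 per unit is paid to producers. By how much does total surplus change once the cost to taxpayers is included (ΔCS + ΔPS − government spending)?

Pre-subsidy: 416 - 0.6P = -58 + 6P gives P* = 790/11, Q* = 4102/11.
With the subsidy, sellers receive Ps = Pb + 42 for each unit, where Pb is the price buyers pay.
Supply in terms of Pb becomes Qs = -58 + 6(Pb + 42) = 194 + 6Pb. Setting this equal to demand: 416 - 0.6Pb = 194 + 6Pb, so Pb = 370/11.
Sellers receive Ps = 370/11 + 42 = 832/11; Q' = 416 − 0.6·(370/11) = 4354/11.
ΔCS = ½(4102/11 + 4354/11)(790/11 − 370/11) = 1775760/121; ΔPS = ½(4102/11 + 4354/11)(832/11 − 790/11) = 177576/121.
Government spending = 42 × 4354/11 = 182868/11.
Net change = 1775760/121 + 177576/121 − 182868/11 = -5292/11. The loss equals the DWL triangle ½·42·252/11.

Net change in total surplus = -5292/11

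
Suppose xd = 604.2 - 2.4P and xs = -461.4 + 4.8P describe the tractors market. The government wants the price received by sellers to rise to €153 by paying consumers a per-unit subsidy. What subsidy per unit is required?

Required subsidy s = €15 per unit

At a seller price of 153, quantity supplied is -461.4 + 4.8·153 = 273.
Buyers absorb 273 only when they pay Pb with 604.2 − 2.4·Pb = 273, i.e. Pb = 138.
s = Ps − Pb = 153 − 138 = 15.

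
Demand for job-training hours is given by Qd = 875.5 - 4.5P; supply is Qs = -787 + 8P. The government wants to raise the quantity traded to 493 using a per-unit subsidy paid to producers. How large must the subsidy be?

At Q = 493, invert demand for the buyer price: Pb = (875.5 − 493)/4.5 = 85; invert supply for the seller price: Ps = (493 − (-787))/8 = 160.
The subsidy must fill the gap: s = Ps − Pb = 160 − 85 = 75.

Required subsidy s = 75 per unit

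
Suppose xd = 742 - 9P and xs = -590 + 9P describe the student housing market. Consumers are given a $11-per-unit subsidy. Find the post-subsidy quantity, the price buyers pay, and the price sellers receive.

x' = 125.5; buyers pay $68.5; sellers receive $79.5

Pre-subsidy: 742 - 9P = -590 + 9P gives P* = 74, x* = 76.
With the rebate, buyers effectively pay Pb = Ps − 11, where Ps is the price sellers receive.
Demand in terms of Ps becomes xd = 742 − 9(Ps − 11) = 841 - 9Ps. Setting this equal to supply: 841 - 9Ps = -590 + 9Ps, so Ps = 79.5.
Buyers pay Pb = 79.5 − 11 = 68.5; x' = -590 + 9·79.5 = 125.5.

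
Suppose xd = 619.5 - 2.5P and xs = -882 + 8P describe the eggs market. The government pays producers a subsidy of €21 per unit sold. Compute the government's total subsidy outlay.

Government cost = €6342

Pre-subsidy: 619.5 - 2.5P = -882 + 8P gives P* = 143, x* = 262.
With the subsidy, sellers receive Ps = Pb + 21 for each unit, where Pb is the price buyers pay.
Supply in terms of Pb becomes xs = -882 + 8(Pb + 21) = -714 + 8Pb. Setting this equal to demand: 619.5 - 2.5Pb = -714 + 8Pb, so Pb = 127.
Sellers receive Ps = 127 + 21 = 148; x' = 619.5 − 2.5·127 = 302.
Government outlay = subsidy × quantity = 21 × 302 = 6342.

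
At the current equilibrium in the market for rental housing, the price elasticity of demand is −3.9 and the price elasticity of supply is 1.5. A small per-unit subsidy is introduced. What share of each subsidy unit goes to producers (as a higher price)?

Producer share = 13/18

For a small subsidy around the equilibrium, the benefit split depends on the relative slopes, which at a point are proportional to the elasticities.
Buyer share = εs/(εs + |εd|) = 1.5/(1.5 + 3.9) = 5/18; seller share = |εd|/(εs + |εd|) = 13/18.
So producers capture 13/18 of the subsidy.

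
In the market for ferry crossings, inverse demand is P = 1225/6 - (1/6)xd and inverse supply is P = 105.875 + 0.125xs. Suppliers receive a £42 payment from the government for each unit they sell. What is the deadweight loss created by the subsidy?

Pre-subsidy: 1225/6 - (1/6)x = 105.875 + 0.125x gives x* = 337 and P* = 148.
With the subsidy, sellers receive Ps = Pb + 42 for each unit, where Pb is the price buyers pay.
On the curves, Pb = 1225/6 - (1/6)x and Ps = 105.875 + 0.125x; the wedge Ps − Pb = 42 gives 105.875 + 0.125x − (1225/6 - (1/6)x) = 42, so x' = 481.
Then Pb = 1225/6 − (1/6)·481 = 124 and Ps = 105.875 + 0.125·481 = 166.
The subsidy expands output by 481 − 337 = 144 past the efficient level; on those units the gap between marginal cost and willingness to pay runs from 0 up to 42.
DWL = ½ × 42 × 144 = 3024.

Deadweight loss = £3024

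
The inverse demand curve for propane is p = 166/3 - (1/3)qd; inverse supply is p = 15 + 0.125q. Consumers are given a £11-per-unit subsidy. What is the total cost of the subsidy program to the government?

Government cost = £1232

Pre-subsidy: 166/3 - (1/3)q = 15 + 0.125q gives q* = 88 and p* = 26.
With the rebate, buyers effectively pay pb = ps − 11, where ps is the price sellers receive.
On the curves, pb = 166/3 - (1/3)q and ps = 15 + 0.125q; the wedge ps − pb = 11 gives 15 + 0.125q − (166/3 - (1/3)q) = 11, so q' = 112.
Then pb = 166/3 − (1/3)·112 = 18 and ps = 15 + 0.125·112 = 29.
Government outlay = subsidy × quantity = 11 × 112 = 1232.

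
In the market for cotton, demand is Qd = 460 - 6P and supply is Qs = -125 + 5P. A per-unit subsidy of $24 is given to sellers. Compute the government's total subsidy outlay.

Pre-subsidy: 460 - 6P = -125 + 5P gives P* = 585/11, Q* = 1550/11.
With the subsidy, sellers receive Ps = Pb + 24 for each unit, where Pb is the price buyers pay.
Supply in terms of Pb becomes Qs = -125 + 5(Pb + 24) = -5 + 5Pb. Setting this equal to demand: 460 - 6Pb = -5 + 5Pb, so Pb = 465/11.
Sellers receive Ps = 465/11 + 24 = 729/11; Q' = 460 − 6·(465/11) = 2270/11.
Government outlay = subsidy × quantity = 24 × 2270/11 = 54480/11.

Government cost = 54480/11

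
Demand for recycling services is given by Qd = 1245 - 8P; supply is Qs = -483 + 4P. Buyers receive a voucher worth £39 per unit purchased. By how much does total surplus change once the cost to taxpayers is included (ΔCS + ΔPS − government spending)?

Net change in total surplus = -£2028

Pre-subsidy: 1245 - 8P = -483 + 4P gives P* = 144, Q* = 93.
With the rebate, buyers effectively pay Pb = Ps − 39, where Ps is the price sellers receive.
Demand in terms of Ps becomes Qd = 1245 − 8(Ps − 39) = 1557 - 8Ps. Setting this equal to supply: 1557 - 8Ps = -483 + 4Ps, so Ps = 170.
Buyers pay Pb = 170 − 39 = 131; Q' = -483 + 4·170 = 197.
ΔCS = ½(93 + 197)(144 − 131) = 1885; ΔPS = ½(93 + 197)(170 − 144) = 3770.
Government spending = 39 × 197 = 7683.
Net change = 1885 + 3770 − 7683 = -2028. The loss equals the DWL triangle ½·39·104.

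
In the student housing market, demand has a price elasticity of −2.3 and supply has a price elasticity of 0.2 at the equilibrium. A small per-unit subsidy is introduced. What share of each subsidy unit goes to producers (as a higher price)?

Producer share = 0.92

For a small subsidy around the equilibrium, the benefit split depends on the relative slopes, which at a point are proportional to the elasticities.
Buyer share = εs/(εs + |εd|) = 0.2/(0.2 + 2.3) = 0.08; seller share = |εd|/(εs + |εd|) = 0.92.
So producers capture 0.92 of the subsidy.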